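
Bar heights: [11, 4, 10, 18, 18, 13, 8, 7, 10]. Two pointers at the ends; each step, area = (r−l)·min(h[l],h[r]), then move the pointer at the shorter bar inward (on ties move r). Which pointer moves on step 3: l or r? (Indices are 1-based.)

r

[1,9] min(11,10)*8=80 best=80 * → r--
[1,8] min(11,7)*7=49 best=80 → r--
[1,7] min(11,8)*6=48 best=80 → r--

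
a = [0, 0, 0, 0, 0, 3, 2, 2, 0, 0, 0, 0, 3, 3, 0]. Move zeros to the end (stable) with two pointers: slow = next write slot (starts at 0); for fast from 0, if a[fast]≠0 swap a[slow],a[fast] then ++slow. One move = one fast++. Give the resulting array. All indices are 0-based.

[3, 2, 2, 3, 3, 0, 0, 0, 0, 0, 0, 0, 0, 0, 0]

slow=0 fast=0: a[fast]=0, fast++
slow=0 fast=1: a[fast]=0, fast++
slow=0 fast=2: a[fast]=0, fast++
slow=0 fast=3: a[fast]=0, fast++
slow=0 fast=4: a[fast]=0, fast++
slow=0 fast=5: a[fast]=3≠0 swap→a[0]=3, slow++,fast++
slow=1 fast=6: a[fast]=2≠0 swap→a[1]=2, slow++,fast++
slow=2 fast=7: a[fast]=2≠0 swap→a[2]=2, slow++,fast++
slow=3 fast=8: a[fast]=0, fast++
slow=3 fast=9: a[fast]=0, fast++
slow=3 fast=10: a[fast]=0, fast++
slow=3 fast=11: a[fast]=0, fast++
slow=3 fast=12: a[fast]=3≠0 swap→a[3]=3, slow++,fast++
slow=4 fast=13: a[fast]=3≠0 swap→a[4]=3, slow++,fast++
slow=5 fast=14: a[fast]=0, fast++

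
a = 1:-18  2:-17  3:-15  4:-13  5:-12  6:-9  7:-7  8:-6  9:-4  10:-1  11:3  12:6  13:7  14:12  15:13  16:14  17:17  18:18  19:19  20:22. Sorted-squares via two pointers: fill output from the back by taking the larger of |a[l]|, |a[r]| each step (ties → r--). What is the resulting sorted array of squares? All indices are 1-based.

[1, 9, 16, 36, 36, 49, 49, 81, 144, 144, 169, 169, 196, 225, 289, 289, 324, 324, 361, 484]

l=1 r=20: |-18|<=|22| out[20]=484, r--
l=1 r=19: |-18|<=|19| out[19]=361, r--
l=1 r=18: |-18|<=|18| out[18]=324, r--
l=1 r=17: |-18|>|17| out[17]=324, l++
l=2 r=17: |-17|<=|17| out[16]=289, r--
l=2 r=16: |-17|>|14| out[15]=289, l++
l=3 r=16: |-15|>|14| out[14]=225, l++
l=4 r=16: |-13|<=|14| out[13]=196, r--
l=4 r=15: |-13|<=|13| out[12]=169, r--
l=4 r=14: |-13|>|12| out[11]=169, l++
l=5 r=14: |-12|<=|12| out[10]=144, r--
l=5 r=13: |-12|>|7| out[9]=144, l++
l=6 r=13: |-9|>|7| out[8]=81, l++
l=7 r=13: |-7|<=|7| out[7]=49, r--
l=7 r=12: |-7|>|6| out[6]=49, l++
l=8 r=12: |-6|<=|6| out[5]=36, r--
l=8 r=11: |-6|>|3| out[4]=36, l++
l=9 r=11: |-4|>|3| out[3]=16, l++
l=10 r=11: |-1|<=|3| out[2]=9, r--
l=10 r=10: |-1|<=|-1| out[1]=1, r--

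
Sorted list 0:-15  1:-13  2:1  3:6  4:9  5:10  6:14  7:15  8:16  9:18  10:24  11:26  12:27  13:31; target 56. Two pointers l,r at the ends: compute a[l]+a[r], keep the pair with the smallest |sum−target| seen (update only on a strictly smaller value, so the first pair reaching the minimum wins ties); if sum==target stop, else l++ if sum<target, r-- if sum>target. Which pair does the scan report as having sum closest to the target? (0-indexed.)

l=0 r=13: -15+31=16 d=40 *, l++
l=1 r=13: -13+31=18 d=38 *, l++
l=2 r=13: 1+31=32 d=24 *, l++
l=3 r=13: 6+31=37 d=19 *, l++
l=4 r=13: 9+31=40 d=16 *, l++
l=5 r=13: 10+31=41 d=15 *, l++
l=6 r=13: 14+31=45 d=11 *, l++
l=7 r=13: 15+31=46 d=10 *, l++
l=8 r=13: 16+31=47 d=9 *, l++
l=9 r=13: 18+31=49 d=7 *, l++
l=10 r=13: 24+31=55 d=1 *, l++
l=11 r=13: 26+31=57 d=1, r--
l=11 r=12: 26+27=53 d=3, l++

pair (24, 31) with sum 55 (|Δ|=1)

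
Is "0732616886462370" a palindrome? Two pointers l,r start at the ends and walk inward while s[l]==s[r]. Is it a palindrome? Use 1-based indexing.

not a palindrome (mismatch at 6,11)

l=1 r=16: '0'=='0', l++,r--
l=2 r=15: '7'=='7', l++,r--
l=3 r=14: '3'=='3', l++,r--
l=4 r=13: '2'=='2', l++,r--
l=5 r=12: '6'=='6', l++,r--
l=6 r=11: '1'!='4', stop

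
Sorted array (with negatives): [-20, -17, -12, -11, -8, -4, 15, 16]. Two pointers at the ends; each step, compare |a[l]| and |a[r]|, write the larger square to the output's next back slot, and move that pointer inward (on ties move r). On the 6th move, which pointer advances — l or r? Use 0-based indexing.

l=0 r=7: |-20|>|16| out[7]=400, l++
l=1 r=7: |-17|>|16| out[6]=289, l++
l=2 r=7: |-12|<=|16| out[5]=256, r--
l=2 r=6: |-12|<=|15| out[4]=225, r--
l=2 r=5: |-12|>|-4| out[3]=144, l++
l=3 r=5: |-11|>|-4| out[2]=121, l++

l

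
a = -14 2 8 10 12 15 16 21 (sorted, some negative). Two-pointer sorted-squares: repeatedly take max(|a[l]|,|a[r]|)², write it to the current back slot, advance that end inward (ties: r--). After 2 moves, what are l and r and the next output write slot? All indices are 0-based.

l=0 r=7: |-14|<=|21| out[7]=441, r--
l=0 r=6: |-14|<=|16| out[6]=256, r--

l=0, r=5, next write slot=5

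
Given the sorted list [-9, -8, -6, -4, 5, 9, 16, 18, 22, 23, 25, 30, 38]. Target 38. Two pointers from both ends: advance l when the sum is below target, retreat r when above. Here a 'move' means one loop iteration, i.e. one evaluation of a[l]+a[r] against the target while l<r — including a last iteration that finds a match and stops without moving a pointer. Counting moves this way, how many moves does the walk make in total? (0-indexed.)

[0,12] -9+38=29 <38 → l++
[1,12] -8+38=30 <38 → l++
[2,12] -6+38=32 <38 → l++
[3,12] -4+38=34 <38 → l++
[4,12] 5+38=43 >38 → r--
[4,11] 5+30=35 <38 → l++
[5,11] 9+30=39 >38 → r--
[5,10] 9+25=34 <38 → l++
[6,10] 16+25=41 >38 → r--
[6,9] 16+23=39 >38 → r--
[6,8] 16+22=38 → found

11 moves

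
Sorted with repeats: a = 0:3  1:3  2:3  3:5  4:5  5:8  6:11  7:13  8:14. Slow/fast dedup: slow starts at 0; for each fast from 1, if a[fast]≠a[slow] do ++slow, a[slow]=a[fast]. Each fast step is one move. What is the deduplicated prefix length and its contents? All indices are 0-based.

length 6; prefix = [3, 5, 8, 11, 13, 14]

(s=0,f=1) a[fast]=3=a[slow] dup → fast++
(s=0,f=2) a[fast]=3=a[slow] dup → fast++
(s=0,f=3) a[fast]=5≠a[slow]=3 write a[1]=5 → slow++,fast++
(s=1,f=4) a[fast]=5=a[slow] dup → fast++
(s=1,f=5) a[fast]=8≠a[slow]=5 write a[2]=8 → slow++,fast++
(s=2,f=6) a[fast]=11≠a[slow]=8 write a[3]=11 → slow++,fast++
(s=3,f=7) a[fast]=13≠a[slow]=11 write a[4]=13 → slow++,fast++
(s=4,f=8) a[fast]=14≠a[slow]=13 write a[5]=14 → slow++,fast++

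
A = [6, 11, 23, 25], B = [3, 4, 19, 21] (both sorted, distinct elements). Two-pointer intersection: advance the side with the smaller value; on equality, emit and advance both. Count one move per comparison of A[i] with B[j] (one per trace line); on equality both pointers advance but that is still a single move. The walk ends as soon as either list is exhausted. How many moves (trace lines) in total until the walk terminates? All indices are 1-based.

i=1 j=1: 6>3, j++
i=1 j=2: 6>4, j++
i=1 j=3: 6<19, i++
i=2 j=3: 11<19, i++
i=3 j=3: 23>19, j++
i=3 j=4: 23>21, j++

6 moves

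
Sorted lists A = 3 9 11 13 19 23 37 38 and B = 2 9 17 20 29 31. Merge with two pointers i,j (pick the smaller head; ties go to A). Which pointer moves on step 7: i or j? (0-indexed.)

j

[i=0,j=0] A[i]=3>B[j]=2 take 2 → j++
[i=0,j=1] A[i]=3<=B[j]=9 take 3 → i++
[i=1,j=1] A[i]=9<=B[j]=9 take 9 → i++
[i=2,j=1] A[i]=11>B[j]=9 take 9 → j++
[i=2,j=2] A[i]=11<=B[j]=17 take 11 → i++
[i=3,j=2] A[i]=13<=B[j]=17 take 13 → i++
[i=4,j=2] A[i]=19>B[j]=17 take 17 → j++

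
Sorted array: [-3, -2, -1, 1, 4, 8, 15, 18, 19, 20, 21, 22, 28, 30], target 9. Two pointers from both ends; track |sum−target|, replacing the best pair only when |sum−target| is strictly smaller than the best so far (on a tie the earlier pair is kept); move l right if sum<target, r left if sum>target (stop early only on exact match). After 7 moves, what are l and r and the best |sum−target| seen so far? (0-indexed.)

l=0, r=6, best |Δ|=6

[0,13] -3+30=27 d=18 * → r--
[0,12] -3+28=25 d=16 * → r--
[0,11] -3+22=19 d=10 * → r--
[0,10] -3+21=18 d=9 * → r--
[0,9] -3+20=17 d=8 * → r--
[0,8] -3+19=16 d=7 * → r--
[0,7] -3+18=15 d=6 * → r--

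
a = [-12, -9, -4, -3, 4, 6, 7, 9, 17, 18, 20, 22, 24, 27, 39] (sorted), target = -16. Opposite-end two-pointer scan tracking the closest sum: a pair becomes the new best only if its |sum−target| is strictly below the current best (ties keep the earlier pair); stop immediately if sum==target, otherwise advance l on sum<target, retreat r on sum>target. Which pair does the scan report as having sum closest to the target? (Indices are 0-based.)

pair (-12, -4) with sum -16 (|Δ|=0)

l=0 r=14: -12+39=27 d=43 *, r--
l=0 r=13: -12+27=15 d=31 *, r--
l=0 r=12: -12+24=12 d=28 *, r--
l=0 r=11: -12+22=10 d=26 *, r--
l=0 r=10: -12+20=8 d=24 *, r--
l=0 r=9: -12+18=6 d=22 *, r--
l=0 r=8: -12+17=5 d=21 *, r--
l=0 r=7: -12+9=-3 d=13 *, r--
l=0 r=6: -12+7=-5 d=11 *, r--
l=0 r=5: -12+6=-6 d=10 *, r--
l=0 r=4: -12+4=-8 d=8 *, r--
l=0 r=3: -12+-3=-15 d=1 *, r--
l=0 r=2: -12+-4=-16 d=0 *, stop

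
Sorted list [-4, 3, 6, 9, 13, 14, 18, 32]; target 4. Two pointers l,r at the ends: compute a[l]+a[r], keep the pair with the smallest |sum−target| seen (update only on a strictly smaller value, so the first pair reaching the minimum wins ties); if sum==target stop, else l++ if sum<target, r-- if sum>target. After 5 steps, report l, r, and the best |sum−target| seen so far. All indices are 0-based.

l=0, r=2, best |Δ|=1

l=0 r=7: -4+32=28 d=24 *, r--
l=0 r=6: -4+18=14 d=10 *, r--
l=0 r=5: -4+14=10 d=6 *, r--
l=0 r=4: -4+13=9 d=5 *, r--
l=0 r=3: -4+9=5 d=1 *, r--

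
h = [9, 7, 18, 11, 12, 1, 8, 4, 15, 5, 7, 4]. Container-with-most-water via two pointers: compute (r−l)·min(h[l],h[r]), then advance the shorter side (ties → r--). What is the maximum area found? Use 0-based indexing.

l=0 r=11: min(9,4)*11=44 best=44 *, r--
l=0 r=10: min(9,7)*10=70 best=70 *, r--
l=0 r=9: min(9,5)*9=45 best=70, r--
l=0 r=8: min(9,15)*8=72 best=72 *, l++
l=1 r=8: min(7,15)*7=49 best=72, l++
l=2 r=8: min(18,15)*6=90 best=90 *, r--
l=2 r=7: min(18,4)*5=20 best=90, r--
l=2 r=6: min(18,8)*4=32 best=90, r--
l=2 r=5: min(18,1)*3=3 best=90, r--
l=2 r=4: min(18,12)*2=24 best=90, r--
l=2 r=3: min(18,11)*1=11 best=90, r--

max area = 90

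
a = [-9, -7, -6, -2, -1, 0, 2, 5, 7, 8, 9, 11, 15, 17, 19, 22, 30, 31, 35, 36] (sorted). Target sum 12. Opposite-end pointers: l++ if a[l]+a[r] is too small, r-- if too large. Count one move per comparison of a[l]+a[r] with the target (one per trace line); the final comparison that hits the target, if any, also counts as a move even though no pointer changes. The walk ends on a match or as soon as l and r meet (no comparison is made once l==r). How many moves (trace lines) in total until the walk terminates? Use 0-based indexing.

[0,19] -9+36=27 >12 → r--
[0,18] -9+35=26 >12 → r--
[0,17] -9+31=22 >12 → r--
[0,16] -9+30=21 >12 → r--
[0,15] -9+22=13 >12 → r--
[0,14] -9+19=10 <12 → l++
[1,14] -7+19=12 → found

7 moves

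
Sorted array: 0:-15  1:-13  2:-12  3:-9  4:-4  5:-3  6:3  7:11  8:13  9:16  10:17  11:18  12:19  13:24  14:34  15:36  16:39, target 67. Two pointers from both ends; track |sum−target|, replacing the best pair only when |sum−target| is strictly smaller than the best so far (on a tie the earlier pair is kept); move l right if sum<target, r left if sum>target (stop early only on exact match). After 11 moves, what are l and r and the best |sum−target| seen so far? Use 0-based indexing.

[0,16] -15+39=24 d=43 * → l++
[1,16] -13+39=26 d=41 * → l++
[2,16] -12+39=27 d=40 * → l++
[3,16] -9+39=30 d=37 * → l++
[4,16] -4+39=35 d=32 * → l++
[5,16] -3+39=36 d=31 * → l++
[6,16] 3+39=42 d=25 * → l++
[7,16] 11+39=50 d=17 * → l++
[8,16] 13+39=52 d=15 * → l++
[9,16] 16+39=55 d=12 * → l++
[10,16] 17+39=56 d=11 * → l++

l=11, r=16, best |Δ|=11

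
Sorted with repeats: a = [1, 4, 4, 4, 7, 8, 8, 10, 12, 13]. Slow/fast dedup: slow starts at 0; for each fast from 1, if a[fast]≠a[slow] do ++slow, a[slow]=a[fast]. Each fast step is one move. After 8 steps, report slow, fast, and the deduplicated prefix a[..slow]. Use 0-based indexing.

(s=0,f=1) a[fast]=4≠a[slow]=1 write a[1]=4 → slow++,fast++
(s=1,f=2) a[fast]=4=a[slow] dup → fast++
(s=1,f=3) a[fast]=4=a[slow] dup → fast++
(s=1,f=4) a[fast]=7≠a[slow]=4 write a[2]=7 → slow++,fast++
(s=2,f=5) a[fast]=8≠a[slow]=7 write a[3]=8 → slow++,fast++
(s=3,f=6) a[fast]=8=a[slow] dup → fast++
(s=3,f=7) a[fast]=10≠a[slow]=8 write a[4]=10 → slow++,fast++
(s=4,f=8) a[fast]=12≠a[slow]=10 write a[5]=12 → slow++,fast++

slow=5, fast=9, prefix=[1, 4, 7, 8, 10, 12]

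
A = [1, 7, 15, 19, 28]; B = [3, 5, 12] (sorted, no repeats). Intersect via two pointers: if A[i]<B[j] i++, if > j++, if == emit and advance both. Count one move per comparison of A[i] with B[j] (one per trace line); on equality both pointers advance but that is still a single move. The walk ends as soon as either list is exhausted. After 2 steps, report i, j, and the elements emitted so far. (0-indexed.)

i=0 j=0: 1<3, i++
i=1 j=0: 7>3, j++

i=1, j=1, emitted=[]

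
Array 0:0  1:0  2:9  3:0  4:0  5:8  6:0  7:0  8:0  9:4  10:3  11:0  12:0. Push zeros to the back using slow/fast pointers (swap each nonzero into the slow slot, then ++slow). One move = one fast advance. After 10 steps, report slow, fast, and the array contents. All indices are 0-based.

slow=3, fast=10, a=[9, 8, 4, 0, 0, 0, 0, 0, 0, 0, 3, 0, 0]

slow=0 fast=0: a[fast]=0, fast++
slow=0 fast=1: a[fast]=0, fast++
slow=0 fast=2: a[fast]=9≠0 swap→a[0]=9, slow++,fast++
slow=1 fast=3: a[fast]=0, fast++
slow=1 fast=4: a[fast]=0, fast++
slow=1 fast=5: a[fast]=8≠0 swap→a[1]=8, slow++,fast++
slow=2 fast=6: a[fast]=0, fast++
slow=2 fast=7: a[fast]=0, fast++
slow=2 fast=8: a[fast]=0, fast++
slow=2 fast=9: a[fast]=4≠0 swap→a[2]=4, slow++,fast++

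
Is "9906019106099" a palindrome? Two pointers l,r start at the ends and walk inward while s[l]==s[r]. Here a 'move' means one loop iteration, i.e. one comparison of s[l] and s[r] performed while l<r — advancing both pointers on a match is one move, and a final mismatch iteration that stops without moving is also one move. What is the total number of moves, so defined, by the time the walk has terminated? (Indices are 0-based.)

[0,12] '9'=='9' → l++,r--
[1,11] '9'=='9' → l++,r--
[2,10] '0'=='0' → l++,r--
[3,9] '6'=='6' → l++,r--
[4,8] '0'=='0' → l++,r--
[5,7] '1'=='1' → l++,r--

6 moves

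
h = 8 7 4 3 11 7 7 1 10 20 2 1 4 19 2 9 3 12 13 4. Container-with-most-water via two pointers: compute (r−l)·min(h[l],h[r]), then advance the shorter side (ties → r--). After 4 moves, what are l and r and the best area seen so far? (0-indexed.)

[0,19] min(8,4)*19=76 best=76 * → r--
[0,18] min(8,13)*18=144 best=144 * → l++
[1,18] min(7,13)*17=119 best=144 → l++
[2,18] min(4,13)*16=64 best=144 → l++

l=3, r=18, best area=144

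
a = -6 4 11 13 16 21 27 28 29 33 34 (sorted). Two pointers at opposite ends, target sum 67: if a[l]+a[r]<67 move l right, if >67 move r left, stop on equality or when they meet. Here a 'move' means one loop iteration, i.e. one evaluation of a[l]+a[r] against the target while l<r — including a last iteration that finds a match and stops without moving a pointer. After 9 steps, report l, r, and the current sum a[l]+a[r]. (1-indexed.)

l=1 r=11: -6+34=28 <67, l++
l=2 r=11: 4+34=38 <67, l++
l=3 r=11: 11+34=45 <67, l++
l=4 r=11: 13+34=47 <67, l++
l=5 r=11: 16+34=50 <67, l++
l=6 r=11: 21+34=55 <67, l++
l=7 r=11: 27+34=61 <67, l++
l=8 r=11: 28+34=62 <67, l++
l=9 r=11: 29+34=63 <67, l++

l=10, r=11, sum=67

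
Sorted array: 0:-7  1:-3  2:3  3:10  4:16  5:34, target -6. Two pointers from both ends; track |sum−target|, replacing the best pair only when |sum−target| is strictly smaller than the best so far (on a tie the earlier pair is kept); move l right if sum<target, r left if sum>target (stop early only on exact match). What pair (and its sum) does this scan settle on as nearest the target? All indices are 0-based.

l=0 r=5: -7+34=27 d=33 *, r--
l=0 r=4: -7+16=9 d=15 *, r--
l=0 r=3: -7+10=3 d=9 *, r--
l=0 r=2: -7+3=-4 d=2 *, r--
l=0 r=1: -7+-3=-10 d=4, l++

pair (-7, 3) with sum -4 (|Δ|=2)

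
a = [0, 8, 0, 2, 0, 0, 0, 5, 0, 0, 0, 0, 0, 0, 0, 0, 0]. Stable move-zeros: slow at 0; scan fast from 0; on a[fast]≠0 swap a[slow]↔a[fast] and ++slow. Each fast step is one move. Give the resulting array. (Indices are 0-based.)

slow=0 fast=0: a[fast]=0, fast++
slow=0 fast=1: a[fast]=8≠0 swap→a[0]=8, slow++,fast++
slow=1 fast=2: a[fast]=0, fast++
slow=1 fast=3: a[fast]=2≠0 swap→a[1]=2, slow++,fast++
slow=2 fast=4: a[fast]=0, fast++
slow=2 fast=5: a[fast]=0, fast++
slow=2 fast=6: a[fast]=0, fast++
slow=2 fast=7: a[fast]=5≠0 swap→a[2]=5, slow++,fast++
slow=3 fast=8: a[fast]=0, fast++
slow=3 fast=9: a[fast]=0, fast++
slow=3 fast=10: a[fast]=0, fast++
slow=3 fast=11: a[fast]=0, fast++
slow=3 fast=12: a[fast]=0, fast++
slow=3 fast=13: a[fast]=0, fast++
slow=3 fast=14: a[fast]=0, fast++
slow=3 fast=15: a[fast]=0, fast++
slow=3 fast=16: a[fast]=0, fast++

[8, 2, 5, 0, 0, 0, 0, 0, 0, 0, 0, 0, 0, 0, 0, 0, 0]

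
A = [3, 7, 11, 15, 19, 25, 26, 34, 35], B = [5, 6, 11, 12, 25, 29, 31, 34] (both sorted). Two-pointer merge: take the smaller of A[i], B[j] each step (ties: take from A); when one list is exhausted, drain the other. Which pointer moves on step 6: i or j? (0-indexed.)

[i=0,j=0] A[i]=3<=B[j]=5 take 3 → i++
[i=1,j=0] A[i]=7>B[j]=5 take 5 → j++
[i=1,j=1] A[i]=7>B[j]=6 take 6 → j++
[i=1,j=2] A[i]=7<=B[j]=11 take 7 → i++
[i=2,j=2] A[i]=11<=B[j]=11 take 11 → i++
[i=3,j=2] A[i]=15>B[j]=11 take 11 → j++

j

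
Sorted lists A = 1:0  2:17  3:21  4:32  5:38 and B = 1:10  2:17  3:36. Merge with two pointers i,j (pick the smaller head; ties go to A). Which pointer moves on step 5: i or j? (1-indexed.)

[i=1,j=1] A[i]=0<=B[j]=10 take 0 → i++
[i=2,j=1] A[i]=17>B[j]=10 take 10 → j++
[i=2,j=2] A[i]=17<=B[j]=17 take 17 → i++
[i=3,j=2] A[i]=21>B[j]=17 take 17 → j++
[i=3,j=3] A[i]=21<=B[j]=36 take 21 → i++

i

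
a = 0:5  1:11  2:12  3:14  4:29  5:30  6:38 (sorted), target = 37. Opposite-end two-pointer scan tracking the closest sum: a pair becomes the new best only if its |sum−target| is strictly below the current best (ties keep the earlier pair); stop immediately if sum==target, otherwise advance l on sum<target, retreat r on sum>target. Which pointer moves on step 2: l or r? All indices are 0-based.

l

[0,6] 5+38=43 d=6 * → r--
[0,5] 5+30=35 d=2 * → l++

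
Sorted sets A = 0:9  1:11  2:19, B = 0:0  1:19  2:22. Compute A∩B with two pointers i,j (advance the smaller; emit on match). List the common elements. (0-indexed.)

intersection = [19]

[i=0,j=0] 9>0 → j++
[i=0,j=1] 9<19 → i++
[i=1,j=1] 11<19 → i++
[i=2,j=1] 19==19 emit → i++,j++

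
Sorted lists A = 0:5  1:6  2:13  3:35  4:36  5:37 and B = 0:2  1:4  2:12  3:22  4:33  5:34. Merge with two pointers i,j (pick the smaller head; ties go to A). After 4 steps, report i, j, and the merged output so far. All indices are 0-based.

i=2, j=2, merged so far=[2, 4, 5, 6]

[i=0,j=0] A[i]=5>B[j]=2 take 2 → j++
[i=0,j=1] A[i]=5>B[j]=4 take 4 → j++
[i=0,j=2] A[i]=5<=B[j]=12 take 5 → i++
[i=1,j=2] A[i]=6<=B[j]=12 take 6 → i++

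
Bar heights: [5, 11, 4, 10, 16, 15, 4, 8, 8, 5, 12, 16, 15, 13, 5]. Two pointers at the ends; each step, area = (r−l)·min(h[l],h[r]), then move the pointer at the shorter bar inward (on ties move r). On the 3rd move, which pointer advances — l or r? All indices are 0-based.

l

[0,14] min(5,5)*14=70 best=70 * → r--
[0,13] min(5,13)*13=65 best=70 → l++
[1,13] min(11,13)*12=132 best=132 * → l++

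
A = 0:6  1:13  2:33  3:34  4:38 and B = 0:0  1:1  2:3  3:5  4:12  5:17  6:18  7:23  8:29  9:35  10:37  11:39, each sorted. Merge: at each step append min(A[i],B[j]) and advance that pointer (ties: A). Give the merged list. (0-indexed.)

[0, 1, 3, 5, 6, 12, 13, 17, 18, 23, 29, 33, 34, 35, 37, 38, 39]

[i=0,j=0] A[i]=6>B[j]=0 take 0 → j++
[i=0,j=1] A[i]=6>B[j]=1 take 1 → j++
[i=0,j=2] A[i]=6>B[j]=3 take 3 → j++
[i=0,j=3] A[i]=6>B[j]=5 take 5 → j++
[i=0,j=4] A[i]=6<=B[j]=12 take 6 → i++
[i=1,j=4] A[i]=13>B[j]=12 take 12 → j++
[i=1,j=5] A[i]=13<=B[j]=17 take 13 → i++
[i=2,j=5] A[i]=33>B[j]=17 take 17 → j++
[i=2,j=6] A[i]=33>B[j]=18 take 18 → j++
[i=2,j=7] A[i]=33>B[j]=23 take 23 → j++
[i=2,j=8] A[i]=33>B[j]=29 take 29 → j++
[i=2,j=9] A[i]=33<=B[j]=35 take 33 → i++
[i=3,j=9] A[i]=34<=B[j]=35 take 34 → i++
[i=4,j=9] A[i]=38>B[j]=35 take 35 → j++
[i=4,j=10] A[i]=38>B[j]=37 take 37 → j++
[i=4,j=11] A[i]=38<=B[j]=39 take 38 → i++
[i=5,j=11] A done, take B[j]=39 → j++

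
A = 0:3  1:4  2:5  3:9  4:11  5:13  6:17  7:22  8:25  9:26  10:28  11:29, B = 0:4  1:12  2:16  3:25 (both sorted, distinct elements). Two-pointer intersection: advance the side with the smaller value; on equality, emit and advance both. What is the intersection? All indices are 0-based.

i=0 j=0: 3<4, i++
i=1 j=0: 4==4 emit, i++,j++
i=2 j=1: 5<12, i++
i=3 j=1: 9<12, i++
i=4 j=1: 11<12, i++
i=5 j=1: 13>12, j++
i=5 j=2: 13<16, i++
i=6 j=2: 17>16, j++
i=6 j=3: 17<25, i++
i=7 j=3: 22<25, i++
i=8 j=3: 25==25 emit, i++,j++

intersection = [4, 25]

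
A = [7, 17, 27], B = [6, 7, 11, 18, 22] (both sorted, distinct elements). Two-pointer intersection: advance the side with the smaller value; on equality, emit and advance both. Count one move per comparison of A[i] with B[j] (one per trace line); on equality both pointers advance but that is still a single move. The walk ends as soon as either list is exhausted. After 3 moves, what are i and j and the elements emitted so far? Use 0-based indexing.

[i=0,j=0] 7>6 → j++
[i=0,j=1] 7==7 emit → i++,j++
[i=1,j=2] 17>11 → j++

i=1, j=3, emitted=[7]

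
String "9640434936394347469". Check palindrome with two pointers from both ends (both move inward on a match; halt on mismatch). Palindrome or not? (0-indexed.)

not a palindrome (mismatch at 3,15)

[0,18] '9'=='9' → l++,r--
[1,17] '6'=='6' → l++,r--
[2,16] '4'=='4' → l++,r--
[3,15] '0'!='7' → stop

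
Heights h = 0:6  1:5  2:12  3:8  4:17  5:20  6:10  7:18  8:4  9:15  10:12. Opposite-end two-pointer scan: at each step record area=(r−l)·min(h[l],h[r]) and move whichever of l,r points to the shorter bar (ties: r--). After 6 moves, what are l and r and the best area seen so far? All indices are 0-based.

l=4, r=8, best area=96

[0,10] min(6,12)*10=60 best=60 * → l++
[1,10] min(5,12)*9=45 best=60 → l++
[2,10] min(12,12)*8=96 best=96 * → r--
[2,9] min(12,15)*7=84 best=96 → l++
[3,9] min(8,15)*6=48 best=96 → l++
[4,9] min(17,15)*5=75 best=96 → r--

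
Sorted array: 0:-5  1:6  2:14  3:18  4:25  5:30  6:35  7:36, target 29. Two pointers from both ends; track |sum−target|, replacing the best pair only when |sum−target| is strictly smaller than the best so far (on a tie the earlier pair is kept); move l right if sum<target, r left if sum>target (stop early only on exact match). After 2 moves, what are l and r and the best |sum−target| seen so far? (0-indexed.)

l=0, r=5, best |Δ|=1

[0,7] -5+36=31 d=2 * → r--
[0,6] -5+35=30 d=1 * → r--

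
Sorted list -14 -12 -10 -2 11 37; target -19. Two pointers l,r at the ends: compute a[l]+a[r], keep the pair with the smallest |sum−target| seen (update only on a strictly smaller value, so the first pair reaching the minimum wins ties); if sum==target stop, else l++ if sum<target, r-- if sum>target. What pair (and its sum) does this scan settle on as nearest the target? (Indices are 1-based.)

[1,6] -14+37=23 d=42 * → r--
[1,5] -14+11=-3 d=16 * → r--
[1,4] -14+-2=-16 d=3 * → r--
[1,3] -14+-10=-24 d=5 → l++
[2,3] -12+-10=-22 d=3 → l++

pair (-14, -2) with sum -16 (|Δ|=3)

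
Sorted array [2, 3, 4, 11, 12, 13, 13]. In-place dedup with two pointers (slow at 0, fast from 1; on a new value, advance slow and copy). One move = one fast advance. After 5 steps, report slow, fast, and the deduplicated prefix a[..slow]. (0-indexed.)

slow=0 fast=1: a[fast]=3≠a[slow]=2 write a[1]=3, slow++,fast++
slow=1 fast=2: a[fast]=4≠a[slow]=3 write a[2]=4, slow++,fast++
slow=2 fast=3: a[fast]=11≠a[slow]=4 write a[3]=11, slow++,fast++
slow=3 fast=4: a[fast]=12≠a[slow]=11 write a[4]=12, slow++,fast++
slow=4 fast=5: a[fast]=13≠a[slow]=12 write a[5]=13, slow++,fast++

slow=5, fast=6, prefix=[2, 3, 4, 11, 12, 13]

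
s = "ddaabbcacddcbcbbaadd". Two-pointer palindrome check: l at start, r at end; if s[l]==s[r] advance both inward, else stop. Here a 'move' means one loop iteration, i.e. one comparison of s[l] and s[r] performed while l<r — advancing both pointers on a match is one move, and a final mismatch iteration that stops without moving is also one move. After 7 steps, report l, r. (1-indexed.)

l=8, r=13

l=1 r=20: 'd'=='d', l++,r--
l=2 r=19: 'd'=='d', l++,r--
l=3 r=18: 'a'=='a', l++,r--
l=4 r=17: 'a'=='a', l++,r--
l=5 r=16: 'b'=='b', l++,r--
l=6 r=15: 'b'=='b', l++,r--
l=7 r=14: 'c'=='c', l++,r--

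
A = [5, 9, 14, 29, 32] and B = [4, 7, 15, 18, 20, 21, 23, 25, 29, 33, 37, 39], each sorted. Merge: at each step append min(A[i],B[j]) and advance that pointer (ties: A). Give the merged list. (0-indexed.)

[4, 5, 7, 9, 14, 15, 18, 20, 21, 23, 25, 29, 29, 32, 33, 37, 39]

i=0 j=0: A[i]=5>B[j]=4 take 4, j++
i=0 j=1: A[i]=5<=B[j]=7 take 5, i++
i=1 j=1: A[i]=9>B[j]=7 take 7, j++
i=1 j=2: A[i]=9<=B[j]=15 take 9, i++
i=2 j=2: A[i]=14<=B[j]=15 take 14, i++
i=3 j=2: A[i]=29>B[j]=15 take 15, j++
i=3 j=3: A[i]=29>B[j]=18 take 18, j++
i=3 j=4: A[i]=29>B[j]=20 take 20, j++
i=3 j=5: A[i]=29>B[j]=21 take 21, j++
i=3 j=6: A[i]=29>B[j]=23 take 23, j++
i=3 j=7: A[i]=29>B[j]=25 take 25, j++
i=3 j=8: A[i]=29<=B[j]=29 take 29, i++
i=4 j=8: A[i]=32>B[j]=29 take 29, j++
i=4 j=9: A[i]=32<=B[j]=33 take 32, i++
i=5 j=9: A done, take B[j]=33, j++
i=5 j=10: A done, take B[j]=37, j++
i=5 j=11: A done, take B[j]=39, j++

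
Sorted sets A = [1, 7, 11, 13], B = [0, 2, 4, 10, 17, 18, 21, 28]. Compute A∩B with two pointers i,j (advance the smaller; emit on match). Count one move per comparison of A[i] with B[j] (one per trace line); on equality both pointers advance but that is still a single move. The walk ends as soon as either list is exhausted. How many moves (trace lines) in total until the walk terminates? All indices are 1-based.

i=1 j=1: 1>0, j++
i=1 j=2: 1<2, i++
i=2 j=2: 7>2, j++
i=2 j=3: 7>4, j++
i=2 j=4: 7<10, i++
i=3 j=4: 11>10, j++
i=3 j=5: 11<17, i++
i=4 j=5: 13<17, i++

8 moves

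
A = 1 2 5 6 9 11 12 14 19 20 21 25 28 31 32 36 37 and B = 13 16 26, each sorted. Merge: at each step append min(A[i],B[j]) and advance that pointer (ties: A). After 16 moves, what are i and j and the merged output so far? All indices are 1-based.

i=1 j=1: A[i]=1<=B[j]=13 take 1, i++
i=2 j=1: A[i]=2<=B[j]=13 take 2, i++
i=3 j=1: A[i]=5<=B[j]=13 take 5, i++
i=4 j=1: A[i]=6<=B[j]=13 take 6, i++
i=5 j=1: A[i]=9<=B[j]=13 take 9, i++
i=6 j=1: A[i]=11<=B[j]=13 take 11, i++
i=7 j=1: A[i]=12<=B[j]=13 take 12, i++
i=8 j=1: A[i]=14>B[j]=13 take 13, j++
i=8 j=2: A[i]=14<=B[j]=16 take 14, i++
i=9 j=2: A[i]=19>B[j]=16 take 16, j++
i=9 j=3: A[i]=19<=B[j]=26 take 19, i++
i=10 j=3: A[i]=20<=B[j]=26 take 20, i++
i=11 j=3: A[i]=21<=B[j]=26 take 21, i++
i=12 j=3: A[i]=25<=B[j]=26 take 25, i++
i=13 j=3: A[i]=28>B[j]=26 take 26, j++
i=13 j=4: B done, take A[i]=28, i++

i=14, j=4, merged so far=[1, 2, 5, 6, 9, 11, 12, 13, 14, 16, 19, 20, 21, 25, 26, 28]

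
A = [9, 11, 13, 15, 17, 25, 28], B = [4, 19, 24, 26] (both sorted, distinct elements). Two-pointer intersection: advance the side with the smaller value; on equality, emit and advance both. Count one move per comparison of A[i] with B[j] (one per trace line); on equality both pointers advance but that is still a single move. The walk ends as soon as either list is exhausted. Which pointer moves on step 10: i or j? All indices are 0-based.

j

[i=0,j=0] 9>4 → j++
[i=0,j=1] 9<19 → i++
[i=1,j=1] 11<19 → i++
[i=2,j=1] 13<19 → i++
[i=3,j=1] 15<19 → i++
[i=4,j=1] 17<19 → i++
[i=5,j=1] 25>19 → j++
[i=5,j=2] 25>24 → j++
[i=5,j=3] 25<26 → i++
[i=6,j=3] 28>26 → j++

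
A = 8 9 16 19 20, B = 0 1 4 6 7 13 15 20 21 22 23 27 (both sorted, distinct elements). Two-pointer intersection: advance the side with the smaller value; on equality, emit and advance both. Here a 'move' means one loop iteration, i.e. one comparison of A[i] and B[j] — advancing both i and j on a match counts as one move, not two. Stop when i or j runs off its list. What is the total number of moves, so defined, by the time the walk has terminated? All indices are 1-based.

[i=1,j=1] 8>0 → j++
[i=1,j=2] 8>1 → j++
[i=1,j=3] 8>4 → j++
[i=1,j=4] 8>6 → j++
[i=1,j=5] 8>7 → j++
[i=1,j=6] 8<13 → i++
[i=2,j=6] 9<13 → i++
[i=3,j=6] 16>13 → j++
[i=3,j=7] 16>15 → j++
[i=3,j=8] 16<20 → i++
[i=4,j=8] 19<20 → i++
[i=5,j=8] 20==20 emit → i++,j++

12 moves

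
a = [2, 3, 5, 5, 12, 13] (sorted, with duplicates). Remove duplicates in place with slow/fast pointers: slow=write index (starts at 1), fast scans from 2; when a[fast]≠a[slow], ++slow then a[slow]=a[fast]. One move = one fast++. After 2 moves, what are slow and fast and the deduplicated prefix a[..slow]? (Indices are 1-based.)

slow=1 fast=2: a[fast]=3≠a[slow]=2 write a[2]=3, slow++,fast++
slow=2 fast=3: a[fast]=5≠a[slow]=3 write a[3]=5, slow++,fast++

slow=3, fast=4, prefix=[2, 3, 5]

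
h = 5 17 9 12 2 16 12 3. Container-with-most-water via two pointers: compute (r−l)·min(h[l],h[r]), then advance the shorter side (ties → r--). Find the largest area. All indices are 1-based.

max area = 64

[1,8] min(5,3)*7=21 best=21 * → r--
[1,7] min(5,12)*6=30 best=30 * → l++
[2,7] min(17,12)*5=60 best=60 * → r--
[2,6] min(17,16)*4=64 best=64 * → r--
[2,5] min(17,2)*3=6 best=64 → r--
[2,4] min(17,12)*2=24 best=64 → r--
[2,3] min(17,9)*1=9 best=64 → r--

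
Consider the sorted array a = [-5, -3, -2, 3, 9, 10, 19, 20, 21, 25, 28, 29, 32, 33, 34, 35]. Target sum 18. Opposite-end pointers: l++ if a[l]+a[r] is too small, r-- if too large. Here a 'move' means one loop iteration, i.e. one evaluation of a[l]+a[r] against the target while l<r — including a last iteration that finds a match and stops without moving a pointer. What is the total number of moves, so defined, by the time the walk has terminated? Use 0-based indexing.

l=0 r=15: -5+35=30 >18, r--
l=0 r=14: -5+34=29 >18, r--
l=0 r=13: -5+33=28 >18, r--
l=0 r=12: -5+32=27 >18, r--
l=0 r=11: -5+29=24 >18, r--
l=0 r=10: -5+28=23 >18, r--
l=0 r=9: -5+25=20 >18, r--
l=0 r=8: -5+21=16 <18, l++
l=1 r=8: -3+21=18, found

9 moves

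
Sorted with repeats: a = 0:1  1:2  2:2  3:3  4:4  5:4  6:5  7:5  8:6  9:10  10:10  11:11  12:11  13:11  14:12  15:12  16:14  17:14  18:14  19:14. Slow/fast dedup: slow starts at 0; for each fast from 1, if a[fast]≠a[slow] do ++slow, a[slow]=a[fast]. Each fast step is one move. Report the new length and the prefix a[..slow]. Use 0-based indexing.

slow=0 fast=1: a[fast]=2≠a[slow]=1 write a[1]=2, slow++,fast++
slow=1 fast=2: a[fast]=2=a[slow] dup, fast++
slow=1 fast=3: a[fast]=3≠a[slow]=2 write a[2]=3, slow++,fast++
slow=2 fast=4: a[fast]=4≠a[slow]=3 write a[3]=4, slow++,fast++
slow=3 fast=5: a[fast]=4=a[slow] dup, fast++
slow=3 fast=6: a[fast]=5≠a[slow]=4 write a[4]=5, slow++,fast++
slow=4 fast=7: a[fast]=5=a[slow] dup, fast++
slow=4 fast=8: a[fast]=6≠a[slow]=5 write a[5]=6, slow++,fast++
slow=5 fast=9: a[fast]=10≠a[slow]=6 write a[6]=10, slow++,fast++
slow=6 fast=10: a[fast]=10=a[slow] dup, fast++
slow=6 fast=11: a[fast]=11≠a[slow]=10 write a[7]=11, slow++,fast++
slow=7 fast=12: a[fast]=11=a[slow] dup, fast++
slow=7 fast=13: a[fast]=11=a[slow] dup, fast++
slow=7 fast=14: a[fast]=12≠a[slow]=11 write a[8]=12, slow++,fast++
slow=8 fast=15: a[fast]=12=a[slow] dup, fast++
slow=8 fast=16: a[fast]=14≠a[slow]=12 write a[9]=14, slow++,fast++
slow=9 fast=17: a[fast]=14=a[slow] dup, fast++
slow=9 fast=18: a[fast]=14=a[slow] dup, fast++
slow=9 fast=19: a[fast]=14=a[slow] dup, fast++

length 10; prefix = [1, 2, 3, 4, 5, 6, 10, 11, 12, 14]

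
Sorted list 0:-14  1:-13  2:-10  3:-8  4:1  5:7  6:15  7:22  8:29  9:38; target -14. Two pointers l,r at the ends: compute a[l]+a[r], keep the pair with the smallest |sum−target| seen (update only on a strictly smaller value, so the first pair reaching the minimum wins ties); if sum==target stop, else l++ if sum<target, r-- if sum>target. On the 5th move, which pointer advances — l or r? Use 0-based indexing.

r

l=0 r=9: -14+38=24 d=38 *, r--
l=0 r=8: -14+29=15 d=29 *, r--
l=0 r=7: -14+22=8 d=22 *, r--
l=0 r=6: -14+15=1 d=15 *, r--
l=0 r=5: -14+7=-7 d=7 *, r--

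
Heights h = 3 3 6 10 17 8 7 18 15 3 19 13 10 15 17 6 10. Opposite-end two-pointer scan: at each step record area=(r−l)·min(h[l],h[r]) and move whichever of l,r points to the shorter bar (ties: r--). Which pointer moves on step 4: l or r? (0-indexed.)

l=0 r=16: min(3,10)*16=48 best=48 *, l++
l=1 r=16: min(3,10)*15=45 best=48, l++
l=2 r=16: min(6,10)*14=84 best=84 *, l++
l=3 r=16: min(10,10)*13=130 best=130 *, r--

r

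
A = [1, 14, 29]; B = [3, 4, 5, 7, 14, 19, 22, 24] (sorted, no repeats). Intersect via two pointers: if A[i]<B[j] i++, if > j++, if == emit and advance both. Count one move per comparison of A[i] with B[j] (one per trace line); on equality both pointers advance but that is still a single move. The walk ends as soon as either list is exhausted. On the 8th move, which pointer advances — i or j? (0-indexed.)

j

i=0 j=0: 1<3, i++
i=1 j=0: 14>3, j++
i=1 j=1: 14>4, j++
i=1 j=2: 14>5, j++
i=1 j=3: 14>7, j++
i=1 j=4: 14==14 emit, i++,j++
i=2 j=5: 29>19, j++
i=2 j=6: 29>22, j++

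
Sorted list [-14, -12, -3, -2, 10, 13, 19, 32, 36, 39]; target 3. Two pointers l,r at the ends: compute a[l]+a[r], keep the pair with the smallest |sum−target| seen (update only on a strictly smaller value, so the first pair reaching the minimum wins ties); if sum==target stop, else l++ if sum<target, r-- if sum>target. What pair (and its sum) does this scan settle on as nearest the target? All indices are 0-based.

l=0 r=9: -14+39=25 d=22 *, r--
l=0 r=8: -14+36=22 d=19 *, r--
l=0 r=7: -14+32=18 d=15 *, r--
l=0 r=6: -14+19=5 d=2 *, r--
l=0 r=5: -14+13=-1 d=4, l++
l=1 r=5: -12+13=1 d=2, l++
l=2 r=5: -3+13=10 d=7, r--
l=2 r=4: -3+10=7 d=4, r--
l=2 r=3: -3+-2=-5 d=8, l++

pair (-14, 19) with sum 5 (|Δ|=2)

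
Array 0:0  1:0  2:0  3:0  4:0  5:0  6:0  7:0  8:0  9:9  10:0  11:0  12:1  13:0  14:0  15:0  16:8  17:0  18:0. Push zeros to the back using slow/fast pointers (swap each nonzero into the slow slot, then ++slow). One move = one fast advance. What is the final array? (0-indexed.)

slow=0 fast=0: a[fast]=0, fast++
slow=0 fast=1: a[fast]=0, fast++
slow=0 fast=2: a[fast]=0, fast++
slow=0 fast=3: a[fast]=0, fast++
slow=0 fast=4: a[fast]=0, fast++
slow=0 fast=5: a[fast]=0, fast++
slow=0 fast=6: a[fast]=0, fast++
slow=0 fast=7: a[fast]=0, fast++
slow=0 fast=8: a[fast]=0, fast++
slow=0 fast=9: a[fast]=9≠0 swap→a[0]=9, slow++,fast++
slow=1 fast=10: a[fast]=0, fast++
slow=1 fast=11: a[fast]=0, fast++
slow=1 fast=12: a[fast]=1≠0 swap→a[1]=1, slow++,fast++
slow=2 fast=13: a[fast]=0, fast++
slow=2 fast=14: a[fast]=0, fast++
slow=2 fast=15: a[fast]=0, fast++
slow=2 fast=16: a[fast]=8≠0 swap→a[2]=8, slow++,fast++
slow=3 fast=17: a[fast]=0, fast++
slow=3 fast=18: a[fast]=0, fast++

[9, 1, 8, 0, 0, 0, 0, 0, 0, 0, 0, 0, 0, 0, 0, 0, 0, 0, 0]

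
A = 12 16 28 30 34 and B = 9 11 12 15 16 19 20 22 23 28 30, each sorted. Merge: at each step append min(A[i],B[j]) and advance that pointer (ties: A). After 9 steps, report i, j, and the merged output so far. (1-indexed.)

i=3, j=8, merged so far=[9, 11, 12, 12, 15, 16, 16, 19, 20]

i=1 j=1: A[i]=12>B[j]=9 take 9, j++
i=1 j=2: A[i]=12>B[j]=11 take 11, j++
i=1 j=3: A[i]=12<=B[j]=12 take 12, i++
i=2 j=3: A[i]=16>B[j]=12 take 12, j++
i=2 j=4: A[i]=16>B[j]=15 take 15, j++
i=2 j=5: A[i]=16<=B[j]=16 take 16, i++
i=3 j=5: A[i]=28>B[j]=16 take 16, j++
i=3 j=6: A[i]=28>B[j]=19 take 19, j++
i=3 j=7: A[i]=28>B[j]=20 take 20, j++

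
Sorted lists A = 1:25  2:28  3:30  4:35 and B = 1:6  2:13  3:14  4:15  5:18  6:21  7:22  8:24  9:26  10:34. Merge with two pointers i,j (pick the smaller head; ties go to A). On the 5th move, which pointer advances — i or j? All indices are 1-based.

[i=1,j=1] A[i]=25>B[j]=6 take 6 → j++
[i=1,j=2] A[i]=25>B[j]=13 take 13 → j++
[i=1,j=3] A[i]=25>B[j]=14 take 14 → j++
[i=1,j=4] A[i]=25>B[j]=15 take 15 → j++
[i=1,j=5] A[i]=25>B[j]=18 take 18 → j++

j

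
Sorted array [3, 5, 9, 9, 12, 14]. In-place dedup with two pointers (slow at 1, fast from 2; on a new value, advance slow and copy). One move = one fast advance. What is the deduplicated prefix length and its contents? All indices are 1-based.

(s=1,f=2) a[fast]=5≠a[slow]=3 write a[2]=5 → slow++,fast++
(s=2,f=3) a[fast]=9≠a[slow]=5 write a[3]=9 → slow++,fast++
(s=3,f=4) a[fast]=9=a[slow] dup → fast++
(s=3,f=5) a[fast]=12≠a[slow]=9 write a[4]=12 → slow++,fast++
(s=4,f=6) a[fast]=14≠a[slow]=12 write a[5]=14 → slow++,fast++

length 5; prefix = [3, 5, 9, 12, 14]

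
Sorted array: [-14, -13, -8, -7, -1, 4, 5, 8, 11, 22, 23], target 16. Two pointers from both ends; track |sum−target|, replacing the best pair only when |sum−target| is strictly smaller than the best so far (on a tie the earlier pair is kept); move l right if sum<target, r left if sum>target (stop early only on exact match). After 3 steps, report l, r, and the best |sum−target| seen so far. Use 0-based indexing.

l=3, r=10, best |Δ|=1

l=0 r=10: -14+23=9 d=7 *, l++
l=1 r=10: -13+23=10 d=6 *, l++
l=2 r=10: -8+23=15 d=1 *, l++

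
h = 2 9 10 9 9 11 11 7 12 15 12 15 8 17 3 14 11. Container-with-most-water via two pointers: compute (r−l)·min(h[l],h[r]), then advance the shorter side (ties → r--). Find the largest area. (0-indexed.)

[0,16] min(2,11)*16=32 best=32 * → l++
[1,16] min(9,11)*15=135 best=135 * → l++
[2,16] min(10,11)*14=140 best=140 * → l++
[3,16] min(9,11)*13=117 best=140 → l++
[4,16] min(9,11)*12=108 best=140 → l++
[5,16] min(11,11)*11=121 best=140 → r--
[5,15] min(11,14)*10=110 best=140 → l++
[6,15] min(11,14)*9=99 best=140 → l++
[7,15] min(7,14)*8=56 best=140 → l++
[8,15] min(12,14)*7=84 best=140 → l++
[9,15] min(15,14)*6=84 best=140 → r--
[9,14] min(15,3)*5=15 best=140 → r--
[9,13] min(15,17)*4=60 best=140 → l++
[10,13] min(12,17)*3=36 best=140 → l++
[11,13] min(15,17)*2=30 best=140 → l++
[12,13] min(8,17)*1=8 best=140 → l++

max area = 140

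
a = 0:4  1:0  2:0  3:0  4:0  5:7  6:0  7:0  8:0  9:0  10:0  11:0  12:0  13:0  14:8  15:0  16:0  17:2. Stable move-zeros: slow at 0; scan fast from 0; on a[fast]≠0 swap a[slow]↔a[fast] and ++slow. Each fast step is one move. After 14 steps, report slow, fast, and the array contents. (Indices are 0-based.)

slow=0 fast=0: a[fast]=4≠0 swap→a[0]=4, slow++,fast++
slow=1 fast=1: a[fast]=0, fast++
slow=1 fast=2: a[fast]=0, fast++
slow=1 fast=3: a[fast]=0, fast++
slow=1 fast=4: a[fast]=0, fast++
slow=1 fast=5: a[fast]=7≠0 swap→a[1]=7, slow++,fast++
slow=2 fast=6: a[fast]=0, fast++
slow=2 fast=7: a[fast]=0, fast++
slow=2 fast=8: a[fast]=0, fast++
slow=2 fast=9: a[fast]=0, fast++
slow=2 fast=10: a[fast]=0, fast++
slow=2 fast=11: a[fast]=0, fast++
slow=2 fast=12: a[fast]=0, fast++
slow=2 fast=13: a[fast]=0, fast++

slow=2, fast=14, a=[4, 7, 0, 0, 0, 0, 0, 0, 0, 0, 0, 0, 0, 0, 8, 0, 0, 2]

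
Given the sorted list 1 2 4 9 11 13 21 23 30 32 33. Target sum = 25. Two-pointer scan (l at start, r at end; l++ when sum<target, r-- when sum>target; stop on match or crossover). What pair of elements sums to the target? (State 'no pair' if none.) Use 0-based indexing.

[0,10] 1+33=34 >25 → r--
[0,9] 1+32=33 >25 → r--
[0,8] 1+30=31 >25 → r--
[0,7] 1+23=24 <25 → l++
[1,7] 2+23=25 → found

(2, 23)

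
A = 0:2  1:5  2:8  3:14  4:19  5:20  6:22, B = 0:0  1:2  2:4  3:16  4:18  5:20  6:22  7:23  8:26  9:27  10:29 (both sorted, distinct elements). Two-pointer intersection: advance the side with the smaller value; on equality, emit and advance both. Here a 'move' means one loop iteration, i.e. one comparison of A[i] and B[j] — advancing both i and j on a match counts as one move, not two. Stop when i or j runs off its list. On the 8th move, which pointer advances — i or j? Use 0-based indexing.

i=0 j=0: 2>0, j++
i=0 j=1: 2==2 emit, i++,j++
i=1 j=2: 5>4, j++
i=1 j=3: 5<16, i++
i=2 j=3: 8<16, i++
i=3 j=3: 14<16, i++
i=4 j=3: 19>16, j++
i=4 j=4: 19>18, j++

j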